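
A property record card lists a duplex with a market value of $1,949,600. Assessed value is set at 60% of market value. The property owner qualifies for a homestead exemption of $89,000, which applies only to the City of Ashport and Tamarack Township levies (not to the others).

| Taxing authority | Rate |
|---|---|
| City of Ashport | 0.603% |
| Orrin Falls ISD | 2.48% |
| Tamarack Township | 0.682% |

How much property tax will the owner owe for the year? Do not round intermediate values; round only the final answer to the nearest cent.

Assessed value = $1,949,600 × 0.6 = $1,169,760
City of Ashport: ($1,169,760 − $89,000) × 0.00603 = $1,080,760 × 0.00603 = $6,516.9828
Orrin Falls ISD: $1,169,760 × 0.0248 = $29,010.048
Tamarack Township: ($1,169,760 − $89,000) × 0.00682 = $1,080,760 × 0.00682 = $7,370.7832
Total = $42,897.814

$42,897.81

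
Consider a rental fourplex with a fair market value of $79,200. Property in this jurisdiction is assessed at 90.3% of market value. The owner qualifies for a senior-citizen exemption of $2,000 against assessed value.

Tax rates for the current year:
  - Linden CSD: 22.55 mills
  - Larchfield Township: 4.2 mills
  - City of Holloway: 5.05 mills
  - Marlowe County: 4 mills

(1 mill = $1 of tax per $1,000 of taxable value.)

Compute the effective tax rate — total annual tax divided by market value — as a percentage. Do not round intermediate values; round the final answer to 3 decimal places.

Assessed value = $79,200 × 0.903 = $71,517.6
Taxable value = $71,517.6 − $2,000 = $69,517.6
Linden CSD: $69,517.6 × 0.02255 = $1,567.62188
Larchfield Township: $69,517.6 × 0.0042 = $291.97392
City of Holloway: $69,517.6 × 0.00505 = $351.06388
Marlowe County: $69,517.6 × 0.004 = $278.0704
Total tax = $2,488.73008
Effective rate = $2,488.73008 ÷ $79,200 = 3.142% of market value

3.142%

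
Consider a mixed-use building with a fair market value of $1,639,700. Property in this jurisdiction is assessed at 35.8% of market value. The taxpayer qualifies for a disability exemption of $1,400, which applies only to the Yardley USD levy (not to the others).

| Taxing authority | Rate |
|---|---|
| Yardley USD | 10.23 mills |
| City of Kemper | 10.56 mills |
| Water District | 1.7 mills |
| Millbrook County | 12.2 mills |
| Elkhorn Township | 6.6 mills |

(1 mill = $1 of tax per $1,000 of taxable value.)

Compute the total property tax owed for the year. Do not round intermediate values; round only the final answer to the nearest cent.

$24,223.43

Assessed value = $1,639,700 × 0.358 = $587,012.6
Yardley USD: ($587,012.6 − $1,400) × 0.01023 = $585,612.6 × 0.01023 = $5,990.816898
City of Kemper: $587,012.6 × 0.01056 = $6,198.853056
Water District: $587,012.6 × 0.0017 = $997.92142
Millbrook County: $587,012.6 × 0.0122 = $7,161.55372
Elkhorn Township: $587,012.6 × 0.0066 = $3,874.28316
Total = $24,223.428254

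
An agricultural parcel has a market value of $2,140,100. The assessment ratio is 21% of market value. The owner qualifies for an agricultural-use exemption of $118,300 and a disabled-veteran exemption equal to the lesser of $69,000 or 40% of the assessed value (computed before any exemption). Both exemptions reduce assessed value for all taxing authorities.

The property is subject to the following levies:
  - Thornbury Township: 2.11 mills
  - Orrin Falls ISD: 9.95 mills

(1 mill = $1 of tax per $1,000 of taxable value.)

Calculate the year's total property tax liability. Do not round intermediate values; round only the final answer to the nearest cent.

Assessed value = $2,140,100 × 0.21 = $449,421
Disabled-veteran exemption = min($69,000, 40% × $449,421) = min($69,000, $179,768.4) = $69,000 (dollar cap binds)
Taxable value = $449,421 − $118,300 − $69,000 = $262,121
Thornbury Township: $262,121 × 0.00211 = $553.07531
Orrin Falls ISD: $262,121 × 0.00995 = $2,608.10395
Total = $3,161.17926

$3,161.18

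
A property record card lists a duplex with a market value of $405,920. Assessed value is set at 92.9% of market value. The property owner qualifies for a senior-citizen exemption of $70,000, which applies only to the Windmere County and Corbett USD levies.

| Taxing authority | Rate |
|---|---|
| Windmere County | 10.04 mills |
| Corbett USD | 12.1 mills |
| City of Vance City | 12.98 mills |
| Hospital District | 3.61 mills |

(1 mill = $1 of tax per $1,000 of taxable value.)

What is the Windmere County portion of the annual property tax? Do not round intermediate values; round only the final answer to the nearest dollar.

$3,083

Assessed value = $405,920 × 0.929 = $377,099.68
Windmere County taxable value = $377,099.68 − $70,000 = $307,099.68
Windmere County levy = $307,099.68 × 0.01004 = $3,083.2807872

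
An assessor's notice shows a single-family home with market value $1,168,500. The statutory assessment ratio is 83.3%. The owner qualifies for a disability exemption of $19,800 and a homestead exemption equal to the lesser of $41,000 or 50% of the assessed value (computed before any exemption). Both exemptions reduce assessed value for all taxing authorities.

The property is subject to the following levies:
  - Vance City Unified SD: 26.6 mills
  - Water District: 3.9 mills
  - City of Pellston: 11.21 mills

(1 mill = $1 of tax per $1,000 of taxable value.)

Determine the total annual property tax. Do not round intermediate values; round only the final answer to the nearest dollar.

Assessed value = $1,168,500 × 0.833 = $973,360.5
Homestead exemption = min($41,000, 50% × $973,360.5) = min($41,000, $486,680.25) = $41,000 (dollar cap binds)
Taxable value = $973,360.5 − $19,800 − $41,000 = $912,560.5
Vance City Unified SD: $912,560.5 × 0.0266 = $24,274.1093
Water District: $912,560.5 × 0.0039 = $3,558.98595
City of Pellston: $912,560.5 × 0.01121 = $10,229.803205
Total = $38,062.898455

$38,063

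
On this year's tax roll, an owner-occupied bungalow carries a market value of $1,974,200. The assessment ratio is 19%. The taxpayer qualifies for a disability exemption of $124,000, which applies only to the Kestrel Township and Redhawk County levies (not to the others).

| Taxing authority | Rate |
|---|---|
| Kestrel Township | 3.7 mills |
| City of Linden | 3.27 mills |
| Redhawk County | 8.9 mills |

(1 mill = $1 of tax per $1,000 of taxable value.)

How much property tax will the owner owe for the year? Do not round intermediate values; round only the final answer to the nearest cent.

$4,390.41

Assessed value = $1,974,200 × 0.19 = $375,098
Kestrel Township: ($375,098 − $124,000) × 0.0037 = $251,098 × 0.0037 = $929.0626
City of Linden: $375,098 × 0.00327 = $1,226.57046
Redhawk County: ($375,098 − $124,000) × 0.0089 = $251,098 × 0.0089 = $2,234.7722
Total = $4,390.40526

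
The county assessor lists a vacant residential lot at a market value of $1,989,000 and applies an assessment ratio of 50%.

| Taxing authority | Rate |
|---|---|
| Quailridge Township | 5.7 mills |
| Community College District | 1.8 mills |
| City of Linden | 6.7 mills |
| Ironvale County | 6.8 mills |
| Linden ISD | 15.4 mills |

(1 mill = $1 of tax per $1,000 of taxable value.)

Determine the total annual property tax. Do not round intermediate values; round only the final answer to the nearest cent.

Assessed value = $1,989,000 × 0.5 = $994,500
Quailridge Township: $994,500 × 0.0057 = $5,668.65
Community College District: $994,500 × 0.0018 = $1,790.1
City of Linden: $994,500 × 0.0067 = $6,663.15
Ironvale County: $994,500 × 0.0068 = $6,762.6
Linden ISD: $994,500 × 0.0154 = $15,315.3
Total = $5,668.65 + $1,790.1 + $6,663.15 + $6,762.6 + $15,315.3 = $36,199.8

$36,199.80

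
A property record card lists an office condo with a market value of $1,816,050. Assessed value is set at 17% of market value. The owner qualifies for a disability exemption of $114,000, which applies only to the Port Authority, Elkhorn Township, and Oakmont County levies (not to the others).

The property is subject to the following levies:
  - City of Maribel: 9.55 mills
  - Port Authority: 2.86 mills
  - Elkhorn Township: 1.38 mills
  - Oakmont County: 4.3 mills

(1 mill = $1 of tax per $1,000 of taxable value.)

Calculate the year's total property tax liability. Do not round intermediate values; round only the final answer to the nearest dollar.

Assessed value = $1,816,050 × 0.17 = $308,728.5
City of Maribel: $308,728.5 × 0.00955 = $2,948.357175
Port Authority: ($308,728.5 − $114,000) × 0.00286 = $194,728.5 × 0.00286 = $556.92351
Elkhorn Township: ($308,728.5 − $114,000) × 0.00138 = $194,728.5 × 0.00138 = $268.72533
Oakmont County: ($308,728.5 − $114,000) × 0.0043 = $194,728.5 × 0.0043 = $837.33255
Total = $4,611.338565

$4,611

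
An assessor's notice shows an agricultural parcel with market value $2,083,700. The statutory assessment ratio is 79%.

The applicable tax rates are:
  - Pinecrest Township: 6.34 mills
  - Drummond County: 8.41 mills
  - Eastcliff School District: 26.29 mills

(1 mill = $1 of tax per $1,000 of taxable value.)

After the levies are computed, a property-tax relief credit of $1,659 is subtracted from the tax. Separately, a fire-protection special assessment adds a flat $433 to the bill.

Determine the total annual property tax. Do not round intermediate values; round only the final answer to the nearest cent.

Assessed value = $2,083,700 × 0.79 = $1,646,123
Pinecrest Township: $1,646,123 × 0.00634 = $10,436.41982
Drummond County: $1,646,123 × 0.00841 = $13,843.89443
Eastcliff School District: $1,646,123 × 0.02629 = $43,276.57367
Levies subtotal = $67,556.88792
After credit = $67,556.88792 − $1,659 = $65,897.88792
Total = $65,897.88792 + $433 = $66,330.88792

$66,330.89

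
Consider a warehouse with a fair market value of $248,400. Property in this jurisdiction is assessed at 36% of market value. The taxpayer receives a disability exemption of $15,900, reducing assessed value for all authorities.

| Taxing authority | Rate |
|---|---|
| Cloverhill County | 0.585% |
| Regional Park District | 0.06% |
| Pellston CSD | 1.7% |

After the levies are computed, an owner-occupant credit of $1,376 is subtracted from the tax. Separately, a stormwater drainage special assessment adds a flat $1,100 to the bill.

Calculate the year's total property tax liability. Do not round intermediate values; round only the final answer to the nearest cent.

$1,448.14

Assessed value = $248,400 × 0.36 = $89,424
Taxable value = $89,424 − $15,900 = $73,524
Cloverhill County: $73,524 × 0.00585 = $430.1154
Regional Park District: $73,524 × 0.0006 = $44.1144
Pellston CSD: $73,524 × 0.017 = $1,249.908
Levies subtotal = $1,724.1378
After credit = $1,724.1378 − $1,376 = $348.1378
Total = $348.1378 + $1,100 = $1,448.1378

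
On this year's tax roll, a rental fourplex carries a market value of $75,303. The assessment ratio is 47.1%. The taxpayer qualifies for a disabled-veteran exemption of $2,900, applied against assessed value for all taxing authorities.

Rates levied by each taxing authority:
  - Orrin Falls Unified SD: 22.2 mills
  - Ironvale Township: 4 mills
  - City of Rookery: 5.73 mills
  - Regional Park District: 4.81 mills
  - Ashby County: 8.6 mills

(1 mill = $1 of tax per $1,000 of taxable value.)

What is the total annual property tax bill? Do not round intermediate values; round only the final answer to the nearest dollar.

Assessed value = $75,303 × 0.471 = $35,467.713
Taxable value = $35,467.713 − $2,900 = $32,567.713
Orrin Falls Unified SD: $32,567.713 × 0.0222 = $723.0032286
Ironvale Township: $32,567.713 × 0.004 = $130.270852
City of Rookery: $32,567.713 × 0.00573 = $186.61299549
Regional Park District: $32,567.713 × 0.00481 = $156.65069953
Ashby County: $32,567.713 × 0.0086 = $280.0823318
Total = $723.0032286 + $130.270852 + $186.61299549 + $156.65069953 + $280.0823318 = $1,476.62010742

$1,477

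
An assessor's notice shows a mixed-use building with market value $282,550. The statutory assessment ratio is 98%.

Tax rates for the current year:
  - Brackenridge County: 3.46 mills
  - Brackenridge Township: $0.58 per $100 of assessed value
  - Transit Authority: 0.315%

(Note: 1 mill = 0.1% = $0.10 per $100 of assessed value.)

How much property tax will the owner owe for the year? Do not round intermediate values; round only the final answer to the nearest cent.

$3,436.32

Assessed value = $282,550 × 0.98 = $276,899
Brackenridge County: $276,899 × 0.00346 = $958.07054
Brackenridge Township: $276,899 × 0.0058 = $1,606.0142
Transit Authority: $276,899 × 0.00315 = $872.23185
Total = $3,436.31659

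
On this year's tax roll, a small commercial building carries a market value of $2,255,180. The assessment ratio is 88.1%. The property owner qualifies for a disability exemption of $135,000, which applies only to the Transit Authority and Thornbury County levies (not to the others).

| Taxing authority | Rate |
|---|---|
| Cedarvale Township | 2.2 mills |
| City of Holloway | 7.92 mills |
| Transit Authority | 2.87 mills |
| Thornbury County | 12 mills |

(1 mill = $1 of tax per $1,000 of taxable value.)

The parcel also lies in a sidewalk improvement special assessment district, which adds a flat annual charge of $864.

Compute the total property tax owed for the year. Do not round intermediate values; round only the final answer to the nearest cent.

$48,507.02

Assessed value = $2,255,180 × 0.881 = $1,986,813.58
Cedarvale Township: $1,986,813.58 × 0.0022 = $4,370.989876
City of Holloway: $1,986,813.58 × 0.00792 = $15,735.5635536
Transit Authority: ($1,986,813.58 − $135,000) × 0.00287 = $1,851,813.58 × 0.00287 = $5,314.7049746
Thornbury County: ($1,986,813.58 − $135,000) × 0.012 = $1,851,813.58 × 0.012 = $22,221.76296
Levies subtotal = $47,643.0213642
Total = $47,643.0213642 + $864 = $48,507.0213642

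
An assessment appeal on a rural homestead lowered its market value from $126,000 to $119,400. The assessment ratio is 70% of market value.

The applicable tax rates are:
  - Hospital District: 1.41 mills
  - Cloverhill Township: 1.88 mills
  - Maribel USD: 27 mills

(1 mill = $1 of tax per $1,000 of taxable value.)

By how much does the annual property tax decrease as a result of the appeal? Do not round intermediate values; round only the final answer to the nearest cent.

$139.94

Old assessed value = $126,000 × 0.7 = $88,200
New assessed value = $119,400 × 0.7 = $83,580
Combined rate = 0.00141 + 0.00188 + 0.027 = 0.03029
Old tax = $88,200 × 0.03029 = $2,671.578
New tax = $83,580 × 0.03029 = $2,531.6382
Reduction = $2,671.578 − $2,531.6382 = $139.9398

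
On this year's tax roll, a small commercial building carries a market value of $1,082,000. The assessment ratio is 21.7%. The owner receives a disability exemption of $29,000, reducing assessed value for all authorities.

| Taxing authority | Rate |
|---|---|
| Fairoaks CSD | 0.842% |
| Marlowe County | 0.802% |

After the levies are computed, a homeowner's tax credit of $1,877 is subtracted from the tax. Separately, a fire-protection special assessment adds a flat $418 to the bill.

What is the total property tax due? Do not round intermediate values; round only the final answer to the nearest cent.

Assessed value = $1,082,000 × 0.217 = $234,794
Taxable value = $234,794 − $29,000 = $205,794
Fairoaks CSD: $205,794 × 0.00842 = $1,732.78548
Marlowe County: $205,794 × 0.00802 = $1,650.46788
Levies subtotal = $3,383.25336
After credit = $3,383.25336 − $1,877 = $1,506.25336
Total = $1,506.25336 + $418 = $1,924.25336

$1,924.25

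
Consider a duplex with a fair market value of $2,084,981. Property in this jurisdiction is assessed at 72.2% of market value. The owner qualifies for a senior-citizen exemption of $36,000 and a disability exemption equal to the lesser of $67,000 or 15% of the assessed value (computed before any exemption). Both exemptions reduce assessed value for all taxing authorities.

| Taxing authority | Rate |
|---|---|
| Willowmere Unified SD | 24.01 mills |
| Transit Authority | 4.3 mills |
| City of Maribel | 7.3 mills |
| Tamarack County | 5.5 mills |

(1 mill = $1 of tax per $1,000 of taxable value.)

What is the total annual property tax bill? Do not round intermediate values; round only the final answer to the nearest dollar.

Assessed value = $2,084,981 × 0.722 = $1,505,356.282
Disability exemption = min($67,000, 15% × $1,505,356.282) = min($67,000, $225,803.4423) = $67,000 (dollar cap binds)
Taxable value = $1,505,356.282 − $36,000 − $67,000 = $1,402,356.282
Willowmere Unified SD: $1,402,356.282 × 0.02401 = $33,670.57433082
Transit Authority: $1,402,356.282 × 0.0043 = $6,030.1320126
City of Maribel: $1,402,356.282 × 0.0073 = $10,237.2008586
Tamarack County: $1,402,356.282 × 0.0055 = $7,712.959551
Total = $57,650.86675302

$57,651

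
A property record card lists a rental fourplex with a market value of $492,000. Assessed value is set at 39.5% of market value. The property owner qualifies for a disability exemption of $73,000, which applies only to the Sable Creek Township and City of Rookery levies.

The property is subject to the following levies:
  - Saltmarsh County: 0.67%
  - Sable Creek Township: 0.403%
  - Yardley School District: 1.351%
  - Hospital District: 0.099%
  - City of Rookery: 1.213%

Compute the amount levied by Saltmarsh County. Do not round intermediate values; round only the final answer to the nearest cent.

Assessed value = $492,000 × 0.395 = $194,340
Saltmarsh County taxable value = $194,340 (exemption does not apply)
Saltmarsh County levy = $194,340 × 0.0067 = $1,302.078

$1,302.08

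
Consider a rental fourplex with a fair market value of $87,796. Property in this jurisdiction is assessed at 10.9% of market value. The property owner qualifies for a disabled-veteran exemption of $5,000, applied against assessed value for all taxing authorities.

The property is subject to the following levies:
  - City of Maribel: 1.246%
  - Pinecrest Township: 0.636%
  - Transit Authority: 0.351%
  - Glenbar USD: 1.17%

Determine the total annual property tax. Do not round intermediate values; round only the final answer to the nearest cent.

Assessed value = $87,796 × 0.109 = $9,569.764
Taxable value = $9,569.764 − $5,000 = $4,569.764
City of Maribel: $4,569.764 × 0.01246 = $56.93925944
Pinecrest Township: $4,569.764 × 0.00636 = $29.06369904
Transit Authority: $4,569.764 × 0.00351 = $16.03987164
Glenbar USD: $4,569.764 × 0.0117 = $53.4662388
Total = $56.93925944 + $29.06369904 + $16.03987164 + $53.4662388 = $155.50906892

$155.51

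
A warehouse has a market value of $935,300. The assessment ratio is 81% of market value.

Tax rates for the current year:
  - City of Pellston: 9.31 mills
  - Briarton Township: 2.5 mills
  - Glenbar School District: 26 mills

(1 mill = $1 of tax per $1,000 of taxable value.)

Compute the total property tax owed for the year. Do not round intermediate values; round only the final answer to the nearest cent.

$28,644.59

Assessed value = $935,300 × 0.81 = $757,593
City of Pellston: $757,593 × 0.00931 = $7,053.19083
Briarton Township: $757,593 × 0.0025 = $1,893.9825
Glenbar School District: $757,593 × 0.026 = $19,697.418
Total = $7,053.19083 + $1,893.9825 + $19,697.418 = $28,644.59133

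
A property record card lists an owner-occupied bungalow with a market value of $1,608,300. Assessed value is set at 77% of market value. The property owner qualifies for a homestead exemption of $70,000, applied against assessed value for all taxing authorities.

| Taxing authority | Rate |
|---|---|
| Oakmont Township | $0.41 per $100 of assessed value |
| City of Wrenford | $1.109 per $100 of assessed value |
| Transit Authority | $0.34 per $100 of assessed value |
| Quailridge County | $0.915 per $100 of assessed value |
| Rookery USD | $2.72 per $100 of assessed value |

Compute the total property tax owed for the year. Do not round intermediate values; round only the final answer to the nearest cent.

$64,191.40

Assessed value = $1,608,300 × 0.77 = $1,238,391
Taxable value = $1,238,391 − $70,000 = $1,168,391
Oakmont Township: $1,168,391 × 0.0041 = $4,790.4031
City of Wrenford: $1,168,391 × 0.01109 = $12,957.45619
Transit Authority: $1,168,391 × 0.0034 = $3,972.5294
Quailridge County: $1,168,391 × 0.00915 = $10,690.77765
Rookery USD: $1,168,391 × 0.0272 = $31,780.2352
Total = $4,790.4031 + $12,957.45619 + $3,972.5294 + $10,690.77765 + $31,780.2352 = $64,191.40154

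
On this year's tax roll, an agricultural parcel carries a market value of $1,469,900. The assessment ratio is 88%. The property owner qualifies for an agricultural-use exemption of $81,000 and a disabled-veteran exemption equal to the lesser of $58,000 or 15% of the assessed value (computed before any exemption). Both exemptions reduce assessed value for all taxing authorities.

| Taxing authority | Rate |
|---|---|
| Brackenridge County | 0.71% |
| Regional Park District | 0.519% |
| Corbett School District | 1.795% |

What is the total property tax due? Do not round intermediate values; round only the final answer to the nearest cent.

$34,912.44

Assessed value = $1,469,900 × 0.88 = $1,293,512
Disabled-veteran exemption = min($58,000, 15% × $1,293,512) = min($58,000, $194,026.8) = $58,000 (dollar cap binds)
Taxable value = $1,293,512 − $81,000 − $58,000 = $1,154,512
Brackenridge County: $1,154,512 × 0.0071 = $8,197.0352
Regional Park District: $1,154,512 × 0.00519 = $5,991.91728
Corbett School District: $1,154,512 × 0.01795 = $20,723.4904
Total = $34,912.44288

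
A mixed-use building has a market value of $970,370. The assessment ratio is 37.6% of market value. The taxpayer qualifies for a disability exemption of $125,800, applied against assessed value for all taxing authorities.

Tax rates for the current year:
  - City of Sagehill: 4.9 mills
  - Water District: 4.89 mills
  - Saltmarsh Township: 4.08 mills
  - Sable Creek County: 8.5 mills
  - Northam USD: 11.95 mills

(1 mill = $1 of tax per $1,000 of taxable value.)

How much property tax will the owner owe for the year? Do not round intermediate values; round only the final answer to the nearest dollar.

$8,205

Assessed value = $970,370 × 0.376 = $364,859.12
Taxable value = $364,859.12 − $125,800 = $239,059.12
City of Sagehill: $239,059.12 × 0.0049 = $1,171.389688
Water District: $239,059.12 × 0.00489 = $1,168.9990968
Saltmarsh Township: $239,059.12 × 0.00408 = $975.3612096
Sable Creek County: $239,059.12 × 0.0085 = $2,032.00252
Northam USD: $239,059.12 × 0.01195 = $2,856.756484
Total = $1,171.389688 + $1,168.9990968 + $975.3612096 + $2,032.00252 + $2,856.756484 = $8,204.5089984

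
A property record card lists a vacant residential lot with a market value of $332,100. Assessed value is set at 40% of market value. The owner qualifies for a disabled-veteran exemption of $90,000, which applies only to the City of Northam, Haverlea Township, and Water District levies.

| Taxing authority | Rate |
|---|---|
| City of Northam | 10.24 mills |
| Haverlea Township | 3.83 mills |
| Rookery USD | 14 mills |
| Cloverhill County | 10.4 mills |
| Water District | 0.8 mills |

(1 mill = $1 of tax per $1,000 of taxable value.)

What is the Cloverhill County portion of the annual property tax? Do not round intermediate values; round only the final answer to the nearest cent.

$1,381.54

Assessed value = $332,100 × 0.4 = $132,840
Cloverhill County taxable value = $132,840 (exemption does not apply)
Cloverhill County levy = $132,840 × 0.0104 = $1,381.536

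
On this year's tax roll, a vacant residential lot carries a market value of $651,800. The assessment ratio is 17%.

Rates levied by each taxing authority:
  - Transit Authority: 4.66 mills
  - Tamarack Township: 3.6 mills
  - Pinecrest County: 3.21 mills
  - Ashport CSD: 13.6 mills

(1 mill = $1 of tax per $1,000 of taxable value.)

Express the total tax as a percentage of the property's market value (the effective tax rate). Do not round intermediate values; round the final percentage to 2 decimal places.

0.43%

Assessed value = $651,800 × 0.17 = $110,806
Transit Authority: $110,806 × 0.00466 = $516.35596
Tamarack Township: $110,806 × 0.0036 = $398.9016
Pinecrest County: $110,806 × 0.00321 = $355.68726
Ashport CSD: $110,806 × 0.0136 = $1,506.9616
Total tax = $2,777.90642
Effective rate = $2,777.90642 ÷ $651,800 = 0.43% of market value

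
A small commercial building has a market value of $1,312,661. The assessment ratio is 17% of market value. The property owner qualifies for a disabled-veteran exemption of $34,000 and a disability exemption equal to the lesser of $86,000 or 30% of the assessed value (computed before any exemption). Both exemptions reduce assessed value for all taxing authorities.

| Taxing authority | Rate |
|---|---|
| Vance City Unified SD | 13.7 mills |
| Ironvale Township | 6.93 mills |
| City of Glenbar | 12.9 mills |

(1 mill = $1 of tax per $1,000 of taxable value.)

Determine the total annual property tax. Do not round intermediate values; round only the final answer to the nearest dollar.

Assessed value = $1,312,661 × 0.17 = $223,152.37
Disability exemption = min($86,000, 30% × $223,152.37) = min($86,000, $66,945.711) = $66,945.711 (percentage binds)
Taxable value = $223,152.37 − $34,000 − $66,945.711 = $122,206.659
Vance City Unified SD: $122,206.659 × 0.0137 = $1,674.2312283
Ironvale Township: $122,206.659 × 0.00693 = $846.89214687
City of Glenbar: $122,206.659 × 0.0129 = $1,576.4659011
Total = $4,097.58927627

$4,098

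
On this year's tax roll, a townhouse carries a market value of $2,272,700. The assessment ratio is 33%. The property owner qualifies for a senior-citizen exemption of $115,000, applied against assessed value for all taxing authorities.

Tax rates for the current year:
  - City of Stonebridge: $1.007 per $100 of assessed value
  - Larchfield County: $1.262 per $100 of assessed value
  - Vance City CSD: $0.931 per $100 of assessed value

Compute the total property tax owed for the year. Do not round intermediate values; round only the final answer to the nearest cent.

$20,319.71

Assessed value = $2,272,700 × 0.33 = $749,991
Taxable value = $749,991 − $115,000 = $634,991
City of Stonebridge: $634,991 × 0.01007 = $6,394.35937
Larchfield County: $634,991 × 0.01262 = $8,013.58642
Vance City CSD: $634,991 × 0.00931 = $5,911.76621
Total = $6,394.35937 + $8,013.58642 + $5,911.76621 = $20,319.712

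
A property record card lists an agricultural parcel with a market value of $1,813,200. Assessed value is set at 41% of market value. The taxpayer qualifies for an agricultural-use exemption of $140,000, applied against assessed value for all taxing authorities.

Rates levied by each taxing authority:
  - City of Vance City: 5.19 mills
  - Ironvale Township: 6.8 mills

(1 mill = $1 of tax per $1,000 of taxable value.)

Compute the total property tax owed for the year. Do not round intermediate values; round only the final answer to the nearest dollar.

$7,235

Assessed value = $1,813,200 × 0.41 = $743,412
Taxable value = $743,412 − $140,000 = $603,412
City of Vance City: $603,412 × 0.00519 = $3,131.70828
Ironvale Township: $603,412 × 0.0068 = $4,103.2016
Total = $3,131.70828 + $4,103.2016 = $7,234.90988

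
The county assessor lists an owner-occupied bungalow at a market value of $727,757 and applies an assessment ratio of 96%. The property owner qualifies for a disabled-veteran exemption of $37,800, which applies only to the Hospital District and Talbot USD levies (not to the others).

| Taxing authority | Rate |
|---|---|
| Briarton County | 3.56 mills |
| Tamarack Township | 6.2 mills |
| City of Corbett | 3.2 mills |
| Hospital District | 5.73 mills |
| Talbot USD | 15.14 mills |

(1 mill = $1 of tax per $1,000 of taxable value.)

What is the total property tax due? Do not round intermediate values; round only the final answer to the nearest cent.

Assessed value = $727,757 × 0.96 = $698,646.72
Briarton County: $698,646.72 × 0.00356 = $2,487.1823232
Tamarack Township: $698,646.72 × 0.0062 = $4,331.609664
City of Corbett: $698,646.72 × 0.0032 = $2,235.669504
Hospital District: ($698,646.72 − $37,800) × 0.00573 = $660,846.72 × 0.00573 = $3,786.6517056
Talbot USD: ($698,646.72 − $37,800) × 0.01514 = $660,846.72 × 0.01514 = $10,005.2193408
Total = $22,846.3325376

$22,846.33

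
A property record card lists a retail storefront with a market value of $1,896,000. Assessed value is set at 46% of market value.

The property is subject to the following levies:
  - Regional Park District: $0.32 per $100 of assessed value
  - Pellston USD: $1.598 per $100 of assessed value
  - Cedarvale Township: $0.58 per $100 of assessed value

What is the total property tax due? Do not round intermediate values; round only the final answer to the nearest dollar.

Assessed value = $1,896,000 × 0.46 = $872,160
Regional Park District: $872,160 × 0.0032 = $2,790.912
Pellston USD: $872,160 × 0.01598 = $13,937.1168
Cedarvale Township: $872,160 × 0.0058 = $5,058.528
Total = $2,790.912 + $13,937.1168 + $5,058.528 = $21,786.5568

$21,787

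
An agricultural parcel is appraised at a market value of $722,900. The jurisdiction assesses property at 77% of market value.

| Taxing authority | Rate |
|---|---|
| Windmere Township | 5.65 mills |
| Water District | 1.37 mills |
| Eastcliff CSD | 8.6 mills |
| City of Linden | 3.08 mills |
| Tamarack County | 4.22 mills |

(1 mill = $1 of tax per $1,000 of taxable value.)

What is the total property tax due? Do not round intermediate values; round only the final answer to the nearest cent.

Assessed value = $722,900 × 0.77 = $556,633
Windmere Township: $556,633 × 0.00565 = $3,144.97645
Water District: $556,633 × 0.00137 = $762.58721
Eastcliff CSD: $556,633 × 0.0086 = $4,787.0438
City of Linden: $556,633 × 0.00308 = $1,714.42964
Tamarack County: $556,633 × 0.00422 = $2,348.99126
Total = $3,144.97645 + $762.58721 + $4,787.0438 + $1,714.42964 + $2,348.99126 = $12,758.02836

$12,758.03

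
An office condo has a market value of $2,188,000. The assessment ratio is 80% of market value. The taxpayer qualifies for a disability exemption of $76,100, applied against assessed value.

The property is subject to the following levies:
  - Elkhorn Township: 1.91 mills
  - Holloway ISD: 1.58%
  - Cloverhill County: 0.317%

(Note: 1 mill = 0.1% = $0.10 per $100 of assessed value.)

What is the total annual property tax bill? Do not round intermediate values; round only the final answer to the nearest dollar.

Assessed value = $2,188,000 × 0.8 = $1,750,400
Taxable value = $1,750,400 − $76,100 = $1,674,300
Elkhorn Township: $1,674,300 × 0.00191 = $3,197.913
Holloway ISD: $1,674,300 × 0.0158 = $26,453.94
Cloverhill County: $1,674,300 × 0.00317 = $5,307.531
Total = $34,959.384

$34,959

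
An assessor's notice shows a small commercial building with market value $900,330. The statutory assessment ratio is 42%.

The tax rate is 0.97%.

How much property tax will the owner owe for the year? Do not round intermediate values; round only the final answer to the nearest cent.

Assessed value = $900,330 × 0.42 = $378,138.6
Tax = $378,138.6 × 0.0097 = $3,667.94442

$3,667.94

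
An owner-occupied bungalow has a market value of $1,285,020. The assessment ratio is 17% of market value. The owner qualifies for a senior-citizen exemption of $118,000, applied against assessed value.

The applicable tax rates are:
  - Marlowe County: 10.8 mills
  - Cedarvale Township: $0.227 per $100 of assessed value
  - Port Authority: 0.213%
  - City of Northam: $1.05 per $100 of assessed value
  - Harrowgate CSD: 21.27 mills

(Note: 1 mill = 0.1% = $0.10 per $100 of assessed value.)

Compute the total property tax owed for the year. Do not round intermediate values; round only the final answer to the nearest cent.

$4,718.30

Assessed value = $1,285,020 × 0.17 = $218,453.4
Taxable value = $218,453.4 − $118,000 = $100,453.4
Marlowe County: $100,453.4 × 0.0108 = $1,084.89672
Cedarvale Township: $100,453.4 × 0.00227 = $228.029218
Port Authority: $100,453.4 × 0.00213 = $213.965742
City of Northam: $100,453.4 × 0.0105 = $1,054.7607
Harrowgate CSD: $100,453.4 × 0.02127 = $2,136.643818
Total = $4,718.296198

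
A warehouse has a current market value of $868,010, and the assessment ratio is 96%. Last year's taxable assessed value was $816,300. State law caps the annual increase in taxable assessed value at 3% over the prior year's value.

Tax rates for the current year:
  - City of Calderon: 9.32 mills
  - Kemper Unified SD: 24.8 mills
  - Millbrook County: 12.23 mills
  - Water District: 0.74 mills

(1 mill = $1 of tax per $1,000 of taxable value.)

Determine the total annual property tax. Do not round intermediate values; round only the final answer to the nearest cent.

$39,239.61

Uncapped assessed value = $868,010 × 0.96 = $833,289.6
Cap limit = $816,300 × 1.03 = $840,789
Taxable assessed value = min($833,289.6, $840,789) = $833,289.6 (cap does not bind)
City of Calderon: $833,289.6 × 0.00932 = $7,766.259072
Kemper Unified SD: $833,289.6 × 0.0248 = $20,665.58208
Millbrook County: $833,289.6 × 0.01223 = $10,191.131808
Water District: $833,289.6 × 0.00074 = $616.634304
Total = $39,239.607264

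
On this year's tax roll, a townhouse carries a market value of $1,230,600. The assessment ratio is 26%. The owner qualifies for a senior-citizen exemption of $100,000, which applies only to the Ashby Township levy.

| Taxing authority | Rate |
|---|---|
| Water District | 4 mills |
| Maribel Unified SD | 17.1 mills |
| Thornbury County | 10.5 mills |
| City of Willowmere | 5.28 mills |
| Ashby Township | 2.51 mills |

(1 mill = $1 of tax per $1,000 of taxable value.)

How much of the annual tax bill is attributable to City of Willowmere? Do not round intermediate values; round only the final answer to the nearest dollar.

Assessed value = $1,230,600 × 0.26 = $319,956
City of Willowmere taxable value = $319,956 (exemption does not apply)
City of Willowmere levy = $319,956 × 0.00528 = $1,689.36768

$1,689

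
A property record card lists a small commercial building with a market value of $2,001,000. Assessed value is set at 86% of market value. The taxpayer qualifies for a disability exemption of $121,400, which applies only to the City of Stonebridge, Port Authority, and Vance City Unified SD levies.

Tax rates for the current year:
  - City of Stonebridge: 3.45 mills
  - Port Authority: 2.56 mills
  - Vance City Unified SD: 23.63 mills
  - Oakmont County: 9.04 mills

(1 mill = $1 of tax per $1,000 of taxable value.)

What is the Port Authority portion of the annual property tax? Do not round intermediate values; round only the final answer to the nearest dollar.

Assessed value = $2,001,000 × 0.86 = $1,720,860
Port Authority taxable value = $1,720,860 − $121,400 = $1,599,460
Port Authority levy = $1,599,460 × 0.00256 = $4,094.6176

$4,095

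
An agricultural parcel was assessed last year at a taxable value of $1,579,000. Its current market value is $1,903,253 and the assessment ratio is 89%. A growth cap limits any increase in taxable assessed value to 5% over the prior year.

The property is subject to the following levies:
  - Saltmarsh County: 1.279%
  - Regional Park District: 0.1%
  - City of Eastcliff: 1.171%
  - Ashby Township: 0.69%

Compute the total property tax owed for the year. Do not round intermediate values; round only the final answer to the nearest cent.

$53,717.58

Uncapped assessed value = $1,903,253 × 0.89 = $1,693,895.17
Cap limit = $1,579,000 × 1.05 = $1,657,950
Taxable assessed value = min($1,693,895.17, $1,657,950) = $1,657,950 (cap binds)
Saltmarsh County: $1,657,950 × 0.01279 = $21,205.1805
Regional Park District: $1,657,950 × 0.001 = $1,657.95
City of Eastcliff: $1,657,950 × 0.01171 = $19,414.5945
Ashby Township: $1,657,950 × 0.0069 = $11,439.855
Total = $53,717.58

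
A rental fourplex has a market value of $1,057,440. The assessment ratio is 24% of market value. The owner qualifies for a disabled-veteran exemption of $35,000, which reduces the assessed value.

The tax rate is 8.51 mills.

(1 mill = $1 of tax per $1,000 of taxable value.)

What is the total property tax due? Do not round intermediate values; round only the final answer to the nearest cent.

Assessed value = $1,057,440 × 0.24 = $253,785.6
Taxable value = $253,785.6 − $35,000 = $218,785.6
Tax = $218,785.6 × 0.00851 = $1,861.865456

$1,861.87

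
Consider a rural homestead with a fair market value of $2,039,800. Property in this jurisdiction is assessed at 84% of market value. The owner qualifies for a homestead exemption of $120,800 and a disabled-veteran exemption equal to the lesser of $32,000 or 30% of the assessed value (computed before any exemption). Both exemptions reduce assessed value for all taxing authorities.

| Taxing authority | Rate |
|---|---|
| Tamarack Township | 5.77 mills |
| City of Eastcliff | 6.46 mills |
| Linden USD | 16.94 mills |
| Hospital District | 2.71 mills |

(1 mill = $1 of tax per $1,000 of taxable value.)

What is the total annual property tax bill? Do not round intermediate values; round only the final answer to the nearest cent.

$49,752.95

Assessed value = $2,039,800 × 0.84 = $1,713,432
Disabled-veteran exemption = min($32,000, 30% × $1,713,432) = min($32,000, $514,029.6) = $32,000 (dollar cap binds)
Taxable value = $1,713,432 − $120,800 − $32,000 = $1,560,632
Tamarack Township: $1,560,632 × 0.00577 = $9,004.84664
City of Eastcliff: $1,560,632 × 0.00646 = $10,081.68272
Linden USD: $1,560,632 × 0.01694 = $26,437.10608
Hospital District: $1,560,632 × 0.00271 = $4,229.31272
Total = $49,752.94816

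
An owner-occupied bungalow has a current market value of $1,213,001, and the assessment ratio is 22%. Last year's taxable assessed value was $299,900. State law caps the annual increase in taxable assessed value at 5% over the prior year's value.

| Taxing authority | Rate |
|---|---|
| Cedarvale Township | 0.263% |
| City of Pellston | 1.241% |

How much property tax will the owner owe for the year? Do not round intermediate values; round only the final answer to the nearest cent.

Uncapped assessed value = $1,213,001 × 0.22 = $266,860.22
Cap limit = $299,900 × 1.05 = $314,895
Taxable assessed value = min($266,860.22, $314,895) = $266,860.22 (cap does not bind)
Cedarvale Township: $266,860.22 × 0.00263 = $701.8423786
City of Pellston: $266,860.22 × 0.01241 = $3,311.7353302
Total = $4,013.5777088

$4,013.58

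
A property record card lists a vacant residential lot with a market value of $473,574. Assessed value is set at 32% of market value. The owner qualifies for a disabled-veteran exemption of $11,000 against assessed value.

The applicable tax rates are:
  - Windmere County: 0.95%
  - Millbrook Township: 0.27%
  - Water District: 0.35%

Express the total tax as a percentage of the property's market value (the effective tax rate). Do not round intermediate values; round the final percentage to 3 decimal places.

Assessed value = $473,574 × 0.32 = $151,543.68
Taxable value = $151,543.68 − $11,000 = $140,543.68
Windmere County: $140,543.68 × 0.0095 = $1,335.16496
Millbrook Township: $140,543.68 × 0.0027 = $379.467936
Water District: $140,543.68 × 0.0035 = $491.90288
Total tax = $2,206.535776
Effective rate = $2,206.535776 ÷ $473,574 = 0.466% of market value

0.466%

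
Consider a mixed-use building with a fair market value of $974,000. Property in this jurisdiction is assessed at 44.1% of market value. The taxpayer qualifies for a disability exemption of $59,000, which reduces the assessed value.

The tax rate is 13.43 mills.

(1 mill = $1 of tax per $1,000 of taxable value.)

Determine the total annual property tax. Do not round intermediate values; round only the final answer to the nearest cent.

$4,976.27

Assessed value = $974,000 × 0.441 = $429,534
Taxable value = $429,534 − $59,000 = $370,534
Tax = $370,534 × 0.01343 = $4,976.27162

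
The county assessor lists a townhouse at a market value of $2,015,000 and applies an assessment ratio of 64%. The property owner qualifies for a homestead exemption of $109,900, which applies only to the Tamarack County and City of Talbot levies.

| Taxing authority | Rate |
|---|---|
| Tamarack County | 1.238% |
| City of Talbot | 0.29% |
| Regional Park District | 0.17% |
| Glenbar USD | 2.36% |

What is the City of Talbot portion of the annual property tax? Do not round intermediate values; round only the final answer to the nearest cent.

$3,421.13

Assessed value = $2,015,000 × 0.64 = $1,289,600
City of Talbot taxable value = $1,289,600 − $109,900 = $1,179,700
City of Talbot levy = $1,179,700 × 0.0029 = $3,421.13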